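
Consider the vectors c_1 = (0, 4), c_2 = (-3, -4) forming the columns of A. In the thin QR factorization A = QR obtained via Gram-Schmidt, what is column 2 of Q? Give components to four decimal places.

q_2 = (-1.0000, 0.0000)

c_1 = (0, 4); ‖c_1‖ = 4.0000, so q_1 = (0.0000, 1.0000).
q_1·c_2 = 0.0000·(-3) + 1.0000·(-4) = -4.0000.
u_2 = c_2 + 4.0000·q_1 = (-3.0000, 0.0000).
‖u_2‖ = 3.0000, so q_2 = (-1.0000, 0.0000).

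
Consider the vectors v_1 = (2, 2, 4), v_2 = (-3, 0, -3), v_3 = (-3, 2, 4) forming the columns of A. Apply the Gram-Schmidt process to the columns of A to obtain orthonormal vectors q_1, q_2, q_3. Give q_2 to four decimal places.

v_1 = (2, 2, 4); ‖v_1‖ = 4.8990, so q_1 = (0.4082, 0.4082, 0.8165).
q_1·v_2 = 0.4082·(-3) + 0.4082·0 + 0.8165·(-3) = -3.6742.
u_2 = v_2 + 3.6742·q_1 = (-1.5000, 1.5000, 0.0000).
‖u_2‖ = 2.1213, so q_2 = (-0.7071, 0.7071, 0.0000).

q_2 = (-0.7071, 0.7071, 0.0000)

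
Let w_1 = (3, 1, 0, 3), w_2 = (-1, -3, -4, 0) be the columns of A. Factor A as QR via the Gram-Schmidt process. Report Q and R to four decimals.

w_1 = (3, 1, 0, 3); ‖w_1‖ = 4.3589, so e_1 = (0.6882, 0.2294, 0.0000, 0.6882).
e_1·w_2 = 0.6882·(-1) + 0.2294·(-3) + 0.0000·(-4) + 0.6882·0 = -1.3765.
u_2 = w_2 + 1.3765·e_1 = (-0.0526, -2.6842, -4.0000, 0.9474).
‖u_2‖ = 4.9097, so e_2 = (-0.0107, -0.5467, -0.8147, 0.1930).

Q = [[0.6882, -0.0107], [0.2294, -0.5467], [0.0000, -0.8147], [0.6882, 0.1930]], R = [[4.3589, -1.3765], [0.0000, 4.9097]]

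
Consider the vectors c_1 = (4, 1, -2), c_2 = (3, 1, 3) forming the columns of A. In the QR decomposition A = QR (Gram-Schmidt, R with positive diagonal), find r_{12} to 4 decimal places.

r_{12} = 1.5275

c_1 = (4, 1, -2); ‖c_1‖ = 4.5826, so q_1 = (0.8729, 0.2182, -0.4364).
r_{12} = q_1·c_2 = 1.5275.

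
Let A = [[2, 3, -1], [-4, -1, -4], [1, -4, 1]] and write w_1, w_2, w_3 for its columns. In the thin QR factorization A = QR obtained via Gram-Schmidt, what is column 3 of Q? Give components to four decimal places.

e_1 = w_1/‖w_1‖ = (2, -4, 1)/4.5826 = (0.4364, -0.8729, 0.2182).
r_{12} = e_1·w_2 = 1.3093.
u_2 = w_2 − 1.3093·e_1 = (2.4286, 0.1429, -4.2857).
‖u_2‖ = 4.9281, so e_2 = (0.4928, 0.0290, -0.8697).
r_{13} = e_1·w_3 = 3.2733; r_{23} = e_2·w_3 = -1.4784.
u_3 = w_3 − 3.2733·e_1 + 1.4784·e_2 = (-1.7000, -1.1000, -1.0000).
‖u_3‖ = 2.2583, so e_3 = (-0.7528, -0.4871, -0.4428).

e_3 = (-0.7528, -0.4871, -0.4428)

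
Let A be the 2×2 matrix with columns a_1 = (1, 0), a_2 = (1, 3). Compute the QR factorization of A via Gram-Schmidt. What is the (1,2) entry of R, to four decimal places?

r_{12} = 1.0000

q_1 = a_1/‖a_1‖ = (1, 0)/1.0000 = (1.0000, 0.0000).
r_{12} = q_1·a_2 = 1.0000.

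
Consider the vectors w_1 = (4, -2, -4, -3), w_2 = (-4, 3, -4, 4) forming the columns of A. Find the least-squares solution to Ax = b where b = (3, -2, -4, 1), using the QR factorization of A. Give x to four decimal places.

w_1 = (4, -2, -4, -3); ‖w_1‖ = 6.7082, so e_1 = (0.5963, -0.2981, -0.5963, -0.4472).
e_1·w_2 = 0.5963·(-4) + (-0.2981)·3 + (-0.5963)·(-4) + (-0.4472)·4 = -2.6833.
u_2 = w_2 + 2.6833·e_1 = (-2.4000, 2.2000, -5.6000, 2.8000).
‖u_2‖ = 7.0569, so e_2 = (-0.3401, 0.3118, -0.7935, 0.3968).
Qᵀb = (4.3231, 1.9272).
Back-substitute: x_2 = 1.9272/7.0569 = 0.2731.
x_1 = (4.3231 + 2.6833·0.2731)/6.7082 = 0.7537.

x = (0.7537, 0.2731)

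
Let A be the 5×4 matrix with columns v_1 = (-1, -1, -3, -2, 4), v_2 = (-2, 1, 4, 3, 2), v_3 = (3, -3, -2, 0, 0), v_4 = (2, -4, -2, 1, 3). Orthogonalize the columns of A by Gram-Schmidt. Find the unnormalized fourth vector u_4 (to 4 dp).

v_1 = (-1, -1, -3, -2, 4); ‖v_1‖ = 5.5678, so e_1 = (-0.1796, -0.1796, -0.5388, -0.3592, 0.7184).
e_1·v_2 = (-0.1796)·(-2) + (-0.1796)·1 + (-0.5388)·4 + (-0.3592)·3 + 0.7184·2 = -1.6164.
u_2 = v_2 + 1.6164·e_1 = (-2.2903, 0.7097, 3.1290, 2.4194, 3.1613).
‖u_2‖ = 5.6024, so e_2 = (-0.4088, 0.1267, 0.5585, 0.4318, 0.5643).
e_1·v_3 = (-0.1796)·3 + (-0.1796)·(-3) + (-0.5388)·(-2) + (-0.3592)·0 + 0.7184·0 = 1.0776; e_2·v_3 = (-0.4088)·3 + 0.1267·(-3) + 0.5585·(-2) + 0.4318·0 + 0.5643·0 = -2.7235.
u_3 = v_3 − 1.0776·e_1 + 2.7235·e_2 = (2.0802, -2.4615, 0.1017, 1.5632, 0.7626).
‖u_3‖ = 3.6635, so e_3 = (0.5678, -0.6719, 0.0278, 0.4267, 0.2082).
e_1·v_4 = (-0.1796)·2 + (-0.1796)·(-4) + (-0.5388)·(-2) + (-0.3592)·1 + 0.7184·3 = 3.2329; e_2·v_4 = (-0.4088)·2 + 0.1267·(-4) + 0.5585·(-2) + 0.4318·1 + 0.5643·3 = -0.3167; e_3·v_4 = 0.5678·2 + (-0.6719)·(-4) + 0.0278·(-2) + 0.4267·1 + 0.2082·3 = 4.8188.
u_4 = v_4 − 3.2329·e_1 + 0.3167·e_2 − 4.8188·e_3 = (-0.2849, -0.1416, -0.2150, 0.2419, -0.1469).

u_4 = (-0.2849, -0.1416, -0.2150, 0.2419, -0.1469)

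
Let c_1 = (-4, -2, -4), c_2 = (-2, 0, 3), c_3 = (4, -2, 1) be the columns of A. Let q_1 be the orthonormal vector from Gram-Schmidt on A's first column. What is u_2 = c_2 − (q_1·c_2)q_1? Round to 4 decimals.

c_1 = (-4, -2, -4); ‖c_1‖ = 6.0000, so q_1 = (-0.6667, -0.3333, -0.6667).
q_1·c_2 = (-0.6667)·(-2) + (-0.3333)·0 + (-0.6667)·3 = -0.6667.
u_2 = c_2 + 0.6667·q_1 = (-2.4444, -0.2222, 2.5556).

u_2 = (-2.4444, -0.2222, 2.5556)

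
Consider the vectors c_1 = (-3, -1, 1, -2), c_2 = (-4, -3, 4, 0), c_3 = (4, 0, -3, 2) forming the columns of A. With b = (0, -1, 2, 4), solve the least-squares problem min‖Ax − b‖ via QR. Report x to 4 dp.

x = (-1.7042, 1.0059, -0.0764)

c_1 = (-3, -1, 1, -2); ‖c_1‖ = 3.8730, so e_1 = (-0.7746, -0.2582, 0.2582, -0.5164).
e_1·c_2 = (-0.7746)·(-4) + (-0.2582)·(-3) + 0.2582·4 + (-0.5164)·0 = 4.9058.
u_2 = c_2 − 4.9058·e_1 = (-0.2000, -1.7333, 2.7333, 2.5333).
‖u_2‖ = 4.1150, so e_2 = (-0.0486, -0.4212, 0.6642, 0.6156).
e_1·c_3 = (-0.7746)·4 + (-0.2582)·0 + 0.2582·(-3) + (-0.5164)·2 = -4.9058; e_2·c_3 = (-0.0486)·4 + (-0.4212)·0 + 0.6642·(-3) + 0.6156·2 = -0.9558.
u_3 = c_3 + 4.9058·e_1 + 0.9558·e_2 = (0.1535, -1.6693, -1.0984, 0.0551).
‖u_3‖ = 2.0049, so e_3 = (0.0766, -0.8326, -0.5479, 0.0275).
Qᵀb = (-1.2910, 4.2122, -0.1532).
Back-substitute: x_3 = -0.1532/2.0049 = -0.0764.
x_2 = (4.2122 + 0.9558·(-0.0764))/4.1150 = 1.0059.
x_1 = (-1.2910 − 4.9058·1.0059 + 4.9058·(-0.0764))/3.8730 = -1.7042.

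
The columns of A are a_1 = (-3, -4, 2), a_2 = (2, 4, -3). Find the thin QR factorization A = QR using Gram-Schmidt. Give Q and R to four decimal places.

Q = [[-0.5571, -0.6395], [-0.7428, 0.0984], [0.3714, -0.7625]], R = [[5.3852, -5.1995], [0.0000, 1.4020]]

a_1 = (-3, -4, 2); ‖a_1‖ = 5.3852, so q_1 = (-0.5571, -0.7428, 0.3714).
q_1·a_2 = (-0.5571)·2 + (-0.7428)·4 + 0.3714·(-3) = -5.1995.
u_2 = a_2 + 5.1995·q_1 = (-0.8966, 0.1379, -1.0690).
‖u_2‖ = 1.4020, so q_2 = (-0.6395, 0.0984, -0.7625).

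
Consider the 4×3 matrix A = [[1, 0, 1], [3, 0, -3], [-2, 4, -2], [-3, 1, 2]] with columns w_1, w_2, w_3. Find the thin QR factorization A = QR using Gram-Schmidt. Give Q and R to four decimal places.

w_1 = (1, 3, -2, -3); ‖w_1‖ = 4.7958, so q_1 = (0.2085, 0.6255, -0.4170, -0.6255).
q_1·w_2 = 0.2085·0 + 0.6255·0 + (-0.4170)·4 + (-0.6255)·1 = -2.2937.
u_2 = w_2 + 2.2937·q_1 = (0.4783, 1.4348, 3.0435, -0.4348).
‖u_2‖ = 3.4262, so q_2 = (0.1396, 0.4188, 0.8883, -0.1269).
q_1·w_3 = 0.2085·1 + 0.6255·(-3) + (-0.4170)·(-2) + (-0.6255)·2 = -2.0851; q_2·w_3 = 0.1396·1 + 0.4188·(-3) + 0.8883·(-2) + (-0.1269)·2 = -3.1471.
u_3 = w_3 + 2.0851·q_1 + 3.1471·q_2 = (1.8741, -0.3778, -0.0741, 0.2963).
‖u_3‖ = 1.9360, so q_3 = (0.9680, -0.1951, -0.0383, 0.1530).

Q = [[0.2085, 0.1396, 0.9680], [0.6255, 0.4188, -0.1951], [-0.4170, 0.8883, -0.0383], [-0.6255, -0.1269, 0.1530]], R = [[4.7958, -2.2937, -2.0851], [0.0000, 3.4262, -3.1471], [0.0000, 0.0000, 1.9360]]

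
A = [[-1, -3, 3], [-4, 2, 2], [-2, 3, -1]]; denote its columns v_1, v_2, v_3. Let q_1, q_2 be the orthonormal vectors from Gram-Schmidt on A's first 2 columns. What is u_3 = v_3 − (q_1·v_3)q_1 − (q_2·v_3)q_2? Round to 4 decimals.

u_3 = (-0.1877, 0.2111, -0.3284)

v_1 = (-1, -4, -2); ‖v_1‖ = 4.5826, so q_1 = (-0.2182, -0.8729, -0.4364).
q_1·v_2 = (-0.2182)·(-3) + (-0.8729)·2 + (-0.4364)·3 = -2.4004.
u_2 = v_2 + 2.4004·q_1 = (-3.5238, -0.0952, 1.9524).
‖u_2‖ = 4.0297, so q_2 = (-0.8745, -0.0236, 0.4845).
q_1·v_3 = (-0.2182)·3 + (-0.8729)·2 + (-0.4364)·(-1) = -1.9640; q_2·v_3 = (-0.8745)·3 + (-0.0236)·2 + 0.4845·(-1) = -3.1552.
u_3 = v_3 + 1.9640·q_1 + 3.1552·q_2 = (-0.1877, 0.2111, -0.3284).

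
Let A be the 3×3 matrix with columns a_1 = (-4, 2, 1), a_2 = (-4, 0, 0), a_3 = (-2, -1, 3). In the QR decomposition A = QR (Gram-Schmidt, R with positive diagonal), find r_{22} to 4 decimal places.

q_1 = a_1/‖a_1‖ = (-4, 2, 1)/4.5826 = (-0.8729, 0.4364, 0.2182).
r_{12} = q_1·a_2 = 3.4915.
u_2 = a_2 − 3.4915·q_1 = (-0.9524, -1.5238, -0.7619).
r_{22} = ‖u_2‖ = 1.9518.

r_{22} = 1.9518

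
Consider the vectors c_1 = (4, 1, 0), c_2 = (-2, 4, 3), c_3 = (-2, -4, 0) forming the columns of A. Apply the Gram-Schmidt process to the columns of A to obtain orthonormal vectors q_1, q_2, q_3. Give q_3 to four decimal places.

q_3 = (0.1374, -0.5494, 0.8242)

q_1 = c_1/‖c_1‖ = (4, 1, 0)/4.1231 = (0.9701, 0.2425, 0.0000).
r_{12} = q_1·c_2 = -0.9701.
u_2 = c_2 + 0.9701·q_1 = (-1.0588, 4.2353, 3.0000).
‖u_2‖ = 5.2971, so q_2 = (-0.1999, 0.7996, 0.5664).
r_{13} = q_1·c_3 = -2.9104; r_{23} = q_2·c_3 = -2.7984.
u_3 = c_3 + 2.9104·q_1 + 2.7984·q_2 = (0.2642, -1.0566, 1.5849).
‖u_3‖ = 1.9230, so q_3 = (0.1374, -0.5494, 0.8242).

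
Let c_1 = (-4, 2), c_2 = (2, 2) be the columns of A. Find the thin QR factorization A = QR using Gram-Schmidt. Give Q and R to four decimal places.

e_1 = c_1/‖c_1‖ = (-4, 2)/4.4721 = (-0.8944, 0.4472).
r_{12} = e_1·c_2 = -0.8944.
u_2 = c_2 + 0.8944·e_1 = (1.2000, 2.4000).
‖u_2‖ = 2.6833, so e_2 = (0.4472, 0.8944).

Q = [[-0.8944, 0.4472], [0.4472, 0.8944]], R = [[4.4721, -0.8944], [0.0000, 2.6833]]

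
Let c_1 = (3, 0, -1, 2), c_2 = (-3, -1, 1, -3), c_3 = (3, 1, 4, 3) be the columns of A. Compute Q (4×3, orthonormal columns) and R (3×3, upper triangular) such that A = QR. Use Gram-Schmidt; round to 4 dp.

Q = [[0.8018, 0.3273, 0.2611], [0.0000, -0.7638, -0.0870], [-0.2673, -0.1091, 0.9574], [0.5345, -0.5455, 0.0870]], R = [[3.7417, -4.2762, 2.9399], [0.0000, 1.3093, -1.8549], [0.0000, 0.0000, 4.7871]]

c_1 = (3, 0, -1, 2); ‖c_1‖ = 3.7417, so q_1 = (0.8018, 0.0000, -0.2673, 0.5345).
q_1·c_2 = 0.8018·(-3) + 0.0000·(-1) + (-0.2673)·1 + 0.5345·(-3) = -4.2762.
u_2 = c_2 + 4.2762·q_1 = (0.4286, -1.0000, -0.1429, -0.7143).
‖u_2‖ = 1.3093, so q_2 = (0.3273, -0.7638, -0.1091, -0.5455).
q_1·c_3 = 0.8018·3 + 0.0000·1 + (-0.2673)·4 + 0.5345·3 = 2.9399; q_2·c_3 = 0.3273·3 + (-0.7638)·1 + (-0.1091)·4 + (-0.5455)·3 = -1.8549.
u_3 = c_3 − 2.9399·q_1 + 1.8549·q_2 = (1.2500, -0.4167, 4.5833, 0.4167).
‖u_3‖ = 4.7871, so q_3 = (0.2611, -0.0870, 0.9574, 0.0870).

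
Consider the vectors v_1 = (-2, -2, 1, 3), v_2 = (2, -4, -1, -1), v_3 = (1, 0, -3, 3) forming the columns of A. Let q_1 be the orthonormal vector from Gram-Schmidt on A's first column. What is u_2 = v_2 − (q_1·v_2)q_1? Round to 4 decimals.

v_1 = (-2, -2, 1, 3); ‖v_1‖ = 4.2426, so q_1 = (-0.4714, -0.4714, 0.2357, 0.7071).
q_1·v_2 = (-0.4714)·2 + (-0.4714)·(-4) + 0.2357·(-1) + 0.7071·(-1) = 0.0000.
u_2 = v_2 + 0.0000·q_1 = (2.0000, -4.0000, -1.0000, -1.0000).

u_2 = (2.0000, -4.0000, -1.0000, -1.0000)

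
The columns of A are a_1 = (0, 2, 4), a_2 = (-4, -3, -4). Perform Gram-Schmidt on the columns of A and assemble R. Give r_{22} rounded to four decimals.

r_{22} = 4.0988

a_1 = (0, 2, 4); ‖a_1‖ = 4.4721, so e_1 = (0.0000, 0.4472, 0.8944).
e_1·a_2 = 0.0000·(-4) + 0.4472·(-3) + 0.8944·(-4) = -4.9193.
u_2 = a_2 + 4.9193·e_1 = (-4.0000, -0.8000, 0.4000).
r_{22} = ‖u_2‖ = 4.0988.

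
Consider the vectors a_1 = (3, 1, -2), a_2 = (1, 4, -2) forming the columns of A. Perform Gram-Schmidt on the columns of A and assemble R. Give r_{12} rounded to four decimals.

e_1 = a_1/‖a_1‖ = (3, 1, -2)/3.7417 = (0.8018, 0.2673, -0.5345).
r_{12} = e_1·a_2 = 2.9399.

r_{12} = 2.9399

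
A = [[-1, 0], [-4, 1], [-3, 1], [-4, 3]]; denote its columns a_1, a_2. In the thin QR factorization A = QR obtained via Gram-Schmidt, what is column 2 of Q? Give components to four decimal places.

q_2 = (-0.2917, -0.5220, -0.2303, 0.7677)

q_1 = a_1/‖a_1‖ = (-1, -4, -3, -4)/6.4807 = (-0.1543, -0.6172, -0.4629, -0.6172).
r_{12} = q_1·a_2 = -2.9318.
u_2 = a_2 + 2.9318·q_1 = (-0.4524, -0.8095, -0.3571, 1.1905).
‖u_2‖ = 1.5507, so q_2 = (-0.2917, -0.5220, -0.2303, 0.7677).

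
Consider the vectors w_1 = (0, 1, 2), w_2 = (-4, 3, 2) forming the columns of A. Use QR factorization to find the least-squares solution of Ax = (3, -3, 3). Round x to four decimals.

w_1 = (0, 1, 2); ‖w_1‖ = 2.2361, so q_1 = (0.0000, 0.4472, 0.8944).
q_1·w_2 = 0.0000·(-4) + 0.4472·3 + 0.8944·2 = 3.1305.
u_2 = w_2 − 3.1305·q_1 = (-4.0000, 1.6000, -0.8000).
‖u_2‖ = 4.3818, so q_2 = (-0.9129, 0.3651, -0.1826).
Qᵀb = (1.3416, -4.3818).
Back-substitute: x_2 = -4.3818/4.3818 = -1.0000.
x_1 = (1.3416 − 3.1305·(-1.0000))/2.2361 = 2.0000.

x = (2.0000, -1.0000)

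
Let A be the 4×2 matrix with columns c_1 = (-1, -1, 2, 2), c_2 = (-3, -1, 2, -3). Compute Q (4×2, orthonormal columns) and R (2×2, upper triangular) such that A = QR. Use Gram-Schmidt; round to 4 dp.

Q = [[-0.3162, -0.5890], [-0.3162, -0.1683], [0.6325, 0.3366], [0.6325, -0.7152]], R = [[3.1623, 0.6325], [0.0000, 4.7539]]

q_1 = c_1/‖c_1‖ = (-1, -1, 2, 2)/3.1623 = (-0.3162, -0.3162, 0.6325, 0.6325).
r_{12} = q_1·c_2 = 0.6325.
u_2 = c_2 − 0.6325·q_1 = (-2.8000, -0.8000, 1.6000, -3.4000).
‖u_2‖ = 4.7539, so q_2 = (-0.5890, -0.1683, 0.3366, -0.7152).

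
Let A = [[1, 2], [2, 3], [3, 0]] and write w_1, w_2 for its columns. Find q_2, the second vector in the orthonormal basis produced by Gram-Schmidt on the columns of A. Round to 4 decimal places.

w_1 = (1, 2, 3); ‖w_1‖ = 3.7417, so q_1 = (0.2673, 0.5345, 0.8018).
q_1·w_2 = 0.2673·2 + 0.5345·3 + 0.8018·0 = 2.1381.
u_2 = w_2 − 2.1381·q_1 = (1.4286, 1.8571, -1.7143).
‖u_2‖ = 2.9032, so q_2 = (0.4921, 0.6397, -0.5905).

q_2 = (0.4921, 0.6397, -0.5905)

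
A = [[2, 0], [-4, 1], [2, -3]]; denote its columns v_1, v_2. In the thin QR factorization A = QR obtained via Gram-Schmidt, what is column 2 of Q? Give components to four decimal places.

v_1 = (2, -4, 2); ‖v_1‖ = 4.8990, so e_1 = (0.4082, -0.8165, 0.4082).
e_1·v_2 = 0.4082·0 + (-0.8165)·1 + 0.4082·(-3) = -2.0412.
u_2 = v_2 + 2.0412·e_1 = (0.8333, -0.6667, -2.1667).
‖u_2‖ = 2.4152, so e_2 = (0.3450, -0.2760, -0.8971).

e_2 = (0.3450, -0.2760, -0.8971)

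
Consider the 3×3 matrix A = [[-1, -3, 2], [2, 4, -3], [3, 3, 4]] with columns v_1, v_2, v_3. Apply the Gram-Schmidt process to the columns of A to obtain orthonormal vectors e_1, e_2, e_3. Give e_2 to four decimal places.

v_1 = (-1, 2, 3); ‖v_1‖ = 3.7417, so e_1 = (-0.2673, 0.5345, 0.8018).
e_1·v_2 = (-0.2673)·(-3) + 0.5345·4 + 0.8018·3 = 5.3452.
u_2 = v_2 − 5.3452·e_1 = (-1.5714, 1.1429, -1.2857).
‖u_2‖ = 2.3299, so e_2 = (-0.6745, 0.4905, -0.5518).

e_2 = (-0.6745, 0.4905, -0.5518)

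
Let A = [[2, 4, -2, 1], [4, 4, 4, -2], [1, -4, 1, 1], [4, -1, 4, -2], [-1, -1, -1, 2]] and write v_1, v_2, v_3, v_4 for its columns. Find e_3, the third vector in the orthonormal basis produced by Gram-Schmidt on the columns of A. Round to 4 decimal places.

e_3 = (-0.8169, 0.4559, -0.3343, 0.0076, -0.1140)

e_1 = v_1/‖v_1‖ = (2, 4, 1, 4, -1)/6.1644 = (0.3244, 0.6489, 0.1622, 0.6489, -0.1622).
r_{12} = e_1·v_2 = 2.7578.
u_2 = v_2 − 2.7578·e_1 = (3.1053, 2.2105, -4.4474, -2.7895, -0.5526).
‖u_2‖ = 6.5111, so e_2 = (0.4769, 0.3395, -0.6830, -0.4284, -0.0849).
r_{13} = e_1·v_3 = 4.8666; r_{23} = e_2·v_3 = -1.9077.
u_3 = v_3 − 4.8666·e_1 + 1.9077·e_2 = (-2.6691, 1.4898, -1.0925, 0.0248, -0.3724).
‖u_3‖ = 3.2675, so e_3 = (-0.8169, 0.4559, -0.3343, 0.0076, -0.1140).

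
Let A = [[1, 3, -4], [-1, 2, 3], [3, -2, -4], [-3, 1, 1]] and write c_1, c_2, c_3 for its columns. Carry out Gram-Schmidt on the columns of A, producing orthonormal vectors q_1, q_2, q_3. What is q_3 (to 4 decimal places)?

q_3 = (-0.3978, 0.6413, -0.2572, -0.6036)

c_1 = (1, -1, 3, -3); ‖c_1‖ = 4.4721, so q_1 = (0.2236, -0.2236, 0.6708, -0.6708).
q_1·c_2 = 0.2236·3 + (-0.2236)·2 + 0.6708·(-2) + (-0.6708)·1 = -1.7889.
u_2 = c_2 + 1.7889·q_1 = (3.4000, 1.6000, -0.8000, -0.2000).
‖u_2‖ = 3.8471, so q_2 = (0.8838, 0.4159, -0.2080, -0.0520).
q_1·c_3 = 0.2236·(-4) + (-0.2236)·3 + 0.6708·(-4) + (-0.6708)·1 = -4.9193; q_2·c_3 = 0.8838·(-4) + 0.4159·3 + (-0.2080)·(-4) + (-0.0520)·1 = -1.5076.
u_3 = c_3 + 4.9193·q_1 + 1.5076·q_2 = (-1.5676, 2.5270, -1.0135, -2.3784).
‖u_3‖ = 3.9404, so q_3 = (-0.3978, 0.6413, -0.2572, -0.6036).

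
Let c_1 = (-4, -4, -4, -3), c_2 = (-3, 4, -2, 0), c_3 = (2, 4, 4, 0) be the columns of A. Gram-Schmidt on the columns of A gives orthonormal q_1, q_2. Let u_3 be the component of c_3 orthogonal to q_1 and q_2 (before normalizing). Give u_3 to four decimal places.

u_3 = (-0.3519, 0.4765, 1.4808, -2.1405)

c_1 = (-4, -4, -4, -3); ‖c_1‖ = 7.5498, so q_1 = (-0.5298, -0.5298, -0.5298, -0.3974).
q_1·c_2 = (-0.5298)·(-3) + (-0.5298)·4 + (-0.5298)·(-2) + (-0.3974)·0 = 0.5298.
u_2 = c_2 − 0.5298·q_1 = (-2.7193, 4.2807, -1.7193, 0.2105).
‖u_2‖ = 5.3590, so q_2 = (-0.5074, 0.7988, -0.3208, 0.0393).
q_1·c_3 = (-0.5298)·2 + (-0.5298)·4 + (-0.5298)·4 + (-0.3974)·0 = -5.2981; q_2·c_3 = (-0.5074)·2 + 0.7988·4 + (-0.3208)·4 + 0.0393·0 = 0.8970.
u_3 = c_3 + 5.2981·q_1 − 0.8970·q_2 = (-0.3519, 0.4765, 1.4808, -2.1405).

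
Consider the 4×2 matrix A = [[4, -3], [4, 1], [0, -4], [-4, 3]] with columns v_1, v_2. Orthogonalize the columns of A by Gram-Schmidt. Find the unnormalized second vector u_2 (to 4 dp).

u_2 = (-1.3333, 2.6667, -4.0000, 1.3333)

v_1 = (4, 4, 0, -4); ‖v_1‖ = 6.9282, so e_1 = (0.5774, 0.5774, 0.0000, -0.5774).
e_1·v_2 = 0.5774·(-3) + 0.5774·1 + 0.0000·(-4) + (-0.5774)·3 = -2.8868.
u_2 = v_2 + 2.8868·e_1 = (-1.3333, 2.6667, -4.0000, 1.3333).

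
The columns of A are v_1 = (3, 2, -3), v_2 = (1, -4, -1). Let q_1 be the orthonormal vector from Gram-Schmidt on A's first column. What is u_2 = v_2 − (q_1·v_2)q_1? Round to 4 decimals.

v_1 = (3, 2, -3); ‖v_1‖ = 4.6904, so q_1 = (0.6396, 0.4264, -0.6396).
q_1·v_2 = 0.6396·1 + 0.4264·(-4) + (-0.6396)·(-1) = -0.4264.
u_2 = v_2 + 0.4264·q_1 = (1.2727, -3.8182, -1.2727).

u_2 = (1.2727, -3.8182, -1.2727)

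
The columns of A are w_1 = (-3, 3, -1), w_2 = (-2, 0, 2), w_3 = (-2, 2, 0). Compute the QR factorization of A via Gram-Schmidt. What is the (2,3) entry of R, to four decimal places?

r_{23} = 0.5508

w_1 = (-3, 3, -1); ‖w_1‖ = 4.3589, so e_1 = (-0.6882, 0.6882, -0.2294).
e_1·w_2 = (-0.6882)·(-2) + 0.6882·0 + (-0.2294)·2 = 0.9177.
u_2 = w_2 − 0.9177·e_1 = (-1.3684, -0.6316, 2.2105).
‖u_2‖ = 2.6754, so e_2 = (-0.5115, -0.2361, 0.8262).
r_{23} = e_2·w_3 = 0.5508.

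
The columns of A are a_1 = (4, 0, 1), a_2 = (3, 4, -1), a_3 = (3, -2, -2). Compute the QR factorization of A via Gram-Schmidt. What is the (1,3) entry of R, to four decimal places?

r_{13} = 2.4254

a_1 = (4, 0, 1); ‖a_1‖ = 4.1231, so q_1 = (0.9701, 0.0000, 0.2425).
r_{13} = q_1·a_3 = 2.4254.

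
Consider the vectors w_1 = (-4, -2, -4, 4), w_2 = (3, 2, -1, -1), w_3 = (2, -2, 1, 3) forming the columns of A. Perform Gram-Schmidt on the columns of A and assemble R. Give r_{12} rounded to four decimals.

r_{12} = -2.2188

w_1 = (-4, -2, -4, 4); ‖w_1‖ = 7.2111, so e_1 = (-0.5547, -0.2774, -0.5547, 0.5547).
r_{12} = e_1·w_2 = -2.2188.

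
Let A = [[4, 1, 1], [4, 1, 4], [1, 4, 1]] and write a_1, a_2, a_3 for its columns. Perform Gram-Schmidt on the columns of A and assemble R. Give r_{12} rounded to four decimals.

q_1 = a_1/‖a_1‖ = (4, 4, 1)/5.7446 = (0.6963, 0.6963, 0.1741).
r_{12} = q_1·a_2 = 2.0889.

r_{12} = 2.0889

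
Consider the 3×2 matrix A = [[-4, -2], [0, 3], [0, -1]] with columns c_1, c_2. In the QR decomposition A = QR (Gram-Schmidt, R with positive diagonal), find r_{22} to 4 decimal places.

r_{22} = 3.1623

q_1 = c_1/‖c_1‖ = (-4, 0, 0)/4.0000 = (-1.0000, 0.0000, 0.0000).
r_{12} = q_1·c_2 = 2.0000.
u_2 = c_2 − 2.0000·q_1 = (0.0000, 3.0000, -1.0000).
r_{22} = ‖u_2‖ = 3.1623.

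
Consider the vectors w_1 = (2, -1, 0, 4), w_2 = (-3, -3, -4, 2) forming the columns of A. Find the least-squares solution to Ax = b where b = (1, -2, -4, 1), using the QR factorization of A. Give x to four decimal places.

w_1 = (2, -1, 0, 4); ‖w_1‖ = 4.5826, so e_1 = (0.4364, -0.2182, 0.0000, 0.8729).
e_1·w_2 = 0.4364·(-3) + (-0.2182)·(-3) + 0.0000·(-4) + 0.8729·2 = 1.0911.
u_2 = w_2 − 1.0911·e_1 = (-3.4762, -2.7619, -4.0000, 1.0476).
‖u_2‖ = 6.0671, so e_2 = (-0.5730, -0.4552, -0.6593, 0.1727).
Qᵀb = (1.7457, 3.1473).
Back-substitute: x_2 = 3.1473/6.0671 = 0.5188.
x_1 = (1.7457 − 1.0911·0.5188)/4.5826 = 0.2574.

x = (0.2574, 0.5188)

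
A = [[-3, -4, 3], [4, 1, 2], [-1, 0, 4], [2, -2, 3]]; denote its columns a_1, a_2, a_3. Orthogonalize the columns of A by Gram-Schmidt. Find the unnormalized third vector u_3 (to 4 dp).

u_3 = (0.2654, 1.2593, 4.4383, 0.0988)

e_1 = a_1/‖a_1‖ = (-3, 4, -1, 2)/5.4772 = (-0.5477, 0.7303, -0.1826, 0.3651).
r_{12} = e_1·a_2 = 2.1909.
u_2 = a_2 − 2.1909·e_1 = (-2.8000, -0.6000, 0.4000, -2.8000).
‖u_2‖ = 4.0249, so e_2 = (-0.6957, -0.1491, 0.0994, -0.6957).
r_{13} = e_1·a_3 = 0.1826; r_{23} = e_2·a_3 = -4.0746.
u_3 = a_3 − 0.1826·e_1 + 4.0746·e_2 = (0.2654, 1.2593, 4.4383, 0.0988).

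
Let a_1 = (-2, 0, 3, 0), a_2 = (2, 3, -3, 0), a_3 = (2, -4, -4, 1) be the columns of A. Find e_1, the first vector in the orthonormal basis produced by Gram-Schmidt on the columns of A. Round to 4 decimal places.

e_1 = (-0.5547, 0.0000, 0.8321, 0.0000)

a_1 = (-2, 0, 3, 0); ‖a_1‖ = 3.6056, so e_1 = (-0.5547, 0.0000, 0.8321, 0.0000).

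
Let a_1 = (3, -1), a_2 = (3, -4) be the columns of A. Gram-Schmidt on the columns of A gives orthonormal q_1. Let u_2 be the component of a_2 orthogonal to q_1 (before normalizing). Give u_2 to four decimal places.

a_1 = (3, -1); ‖a_1‖ = 3.1623, so q_1 = (0.9487, -0.3162).
q_1·a_2 = 0.9487·3 + (-0.3162)·(-4) = 4.1110.
u_2 = a_2 − 4.1110·q_1 = (-0.9000, -2.7000).

u_2 = (-0.9000, -2.7000)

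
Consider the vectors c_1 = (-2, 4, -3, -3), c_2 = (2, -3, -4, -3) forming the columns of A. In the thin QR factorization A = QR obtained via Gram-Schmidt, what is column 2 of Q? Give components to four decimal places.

e_1 = c_1/‖c_1‖ = (-2, 4, -3, -3)/6.1644 = (-0.3244, 0.6489, -0.4867, -0.4867).
r_{12} = e_1·c_2 = 0.8111.
u_2 = c_2 − 0.8111·e_1 = (2.2632, -3.5263, -3.6053, -2.6053).
‖u_2‖ = 6.1108, so e_2 = (0.3704, -0.5771, -0.5900, -0.4263).

e_2 = (0.3704, -0.5771, -0.5900, -0.4263)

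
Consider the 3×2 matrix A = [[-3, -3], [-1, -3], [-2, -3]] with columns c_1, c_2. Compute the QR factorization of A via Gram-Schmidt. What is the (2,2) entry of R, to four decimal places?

c_1 = (-3, -1, -2); ‖c_1‖ = 3.7417, so q_1 = (-0.8018, -0.2673, -0.5345).
q_1·c_2 = (-0.8018)·(-3) + (-0.2673)·(-3) + (-0.5345)·(-3) = 4.8107.
u_2 = c_2 − 4.8107·q_1 = (0.8571, -1.7143, -0.4286).
r_{22} = ‖u_2‖ = 1.9640.

r_{22} = 1.9640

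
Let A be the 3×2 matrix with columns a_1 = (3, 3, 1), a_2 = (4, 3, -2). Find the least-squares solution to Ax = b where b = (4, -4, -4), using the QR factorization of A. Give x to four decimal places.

x = (-1.8105, 1.6000)

a_1 = (3, 3, 1); ‖a_1‖ = 4.3589, so e_1 = (0.6882, 0.6882, 0.2294).
e_1·a_2 = 0.6882·4 + 0.6882·3 + 0.2294·(-2) = 4.3589.
u_2 = a_2 − 4.3589·e_1 = (1.0000, 0.0000, -3.0000).
‖u_2‖ = 3.1623, so e_2 = (0.3162, 0.0000, -0.9487).
Qᵀb = (-0.9177, 5.0596).
Back-substitute: x_2 = 5.0596/3.1623 = 1.6000.
x_1 = (-0.9177 − 4.3589·1.6000)/4.3589 = -1.8105.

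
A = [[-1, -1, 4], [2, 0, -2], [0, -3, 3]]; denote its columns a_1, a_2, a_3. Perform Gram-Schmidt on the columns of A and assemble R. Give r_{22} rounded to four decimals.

a_1 = (-1, 2, 0); ‖a_1‖ = 2.2361, so q_1 = (-0.4472, 0.8944, 0.0000).
q_1·a_2 = (-0.4472)·(-1) + 0.8944·0 + 0.0000·(-3) = 0.4472.
u_2 = a_2 − 0.4472·q_1 = (-0.8000, -0.4000, -3.0000).
r_{22} = ‖u_2‖ = 3.1305.

r_{22} = 3.1305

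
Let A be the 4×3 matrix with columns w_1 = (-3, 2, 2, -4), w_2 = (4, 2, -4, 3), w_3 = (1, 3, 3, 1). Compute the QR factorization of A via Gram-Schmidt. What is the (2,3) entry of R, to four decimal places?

w_1 = (-3, 2, 2, -4); ‖w_1‖ = 5.7446, so e_1 = (-0.5222, 0.3482, 0.3482, -0.6963).
e_1·w_2 = (-0.5222)·4 + 0.3482·2 + 0.3482·(-4) + (-0.6963)·3 = -4.8742.
u_2 = w_2 + 4.8742·e_1 = (1.4545, 3.6970, -2.3030, -0.3939).
‖u_2‖ = 4.6090, so e_2 = (0.3156, 0.8021, -0.4997, -0.0855).
r_{23} = e_2·w_3 = 1.1374.

r_{23} = 1.1374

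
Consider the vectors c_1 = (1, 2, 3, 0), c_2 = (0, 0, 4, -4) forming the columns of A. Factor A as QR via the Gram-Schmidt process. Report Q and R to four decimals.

c_1 = (1, 2, 3, 0); ‖c_1‖ = 3.7417, so q_1 = (0.2673, 0.5345, 0.8018, 0.0000).
q_1·c_2 = 0.2673·0 + 0.5345·0 + 0.8018·4 + 0.0000·(-4) = 3.2071.
u_2 = c_2 − 3.2071·q_1 = (-0.8571, -1.7143, 1.4286, -4.0000).
‖u_2‖ = 4.6599, so q_2 = (-0.1839, -0.3679, 0.3066, -0.8584).

Q = [[0.2673, -0.1839], [0.5345, -0.3679], [0.8018, 0.3066], [0.0000, -0.8584]], R = [[3.7417, 3.2071], [0.0000, 4.6599]]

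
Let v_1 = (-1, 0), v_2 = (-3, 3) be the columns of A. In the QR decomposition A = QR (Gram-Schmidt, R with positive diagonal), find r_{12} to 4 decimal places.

v_1 = (-1, 0); ‖v_1‖ = 1.0000, so e_1 = (-1.0000, 0.0000).
r_{12} = e_1·v_2 = 3.0000.

r_{12} = 3.0000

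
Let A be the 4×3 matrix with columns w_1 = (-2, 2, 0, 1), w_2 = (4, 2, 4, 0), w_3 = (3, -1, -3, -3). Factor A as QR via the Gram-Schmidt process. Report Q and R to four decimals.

Q = [[-0.6667, 0.5318, 0.3257], [0.6667, 0.4938, 0.5583], [0.0000, 0.6838, -0.6048], [0.3333, 0.0760, -0.4652]], R = [[3.0000, -1.3333, -3.6667], [0.0000, 5.8500, -1.1776], [0.0000, 0.0000, 3.6289]]

w_1 = (-2, 2, 0, 1); ‖w_1‖ = 3.0000, so e_1 = (-0.6667, 0.6667, 0.0000, 0.3333).
e_1·w_2 = (-0.6667)·4 + 0.6667·2 + 0.0000·4 + 0.3333·0 = -1.3333.
u_2 = w_2 + 1.3333·e_1 = (3.1111, 2.8889, 4.0000, 0.4444).
‖u_2‖ = 5.8500, so e_2 = (0.5318, 0.4938, 0.6838, 0.0760).
e_1·w_3 = (-0.6667)·3 + 0.6667·(-1) + 0.0000·(-3) + 0.3333·(-3) = -3.6667; e_2·w_3 = 0.5318·3 + 0.4938·(-1) + 0.6838·(-3) + 0.0760·(-3) = -1.1776.
u_3 = w_3 + 3.6667·e_1 + 1.1776·e_2 = (1.1818, 2.0260, -2.1948, -1.6883).
‖u_3‖ = 3.6289, so e_3 = (0.3257, 0.5583, -0.6048, -0.4652).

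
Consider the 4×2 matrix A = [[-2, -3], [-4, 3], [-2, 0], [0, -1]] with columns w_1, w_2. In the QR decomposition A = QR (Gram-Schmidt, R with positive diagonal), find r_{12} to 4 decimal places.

r_{12} = -1.2247

w_1 = (-2, -4, -2, 0); ‖w_1‖ = 4.8990, so q_1 = (-0.4082, -0.8165, -0.4082, 0.0000).
r_{12} = q_1·w_2 = -1.2247.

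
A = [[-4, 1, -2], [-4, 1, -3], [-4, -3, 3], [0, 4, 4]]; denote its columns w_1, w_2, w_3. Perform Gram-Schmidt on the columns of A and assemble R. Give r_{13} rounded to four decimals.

r_{13} = 1.1547

w_1 = (-4, -4, -4, 0); ‖w_1‖ = 6.9282, so q_1 = (-0.5774, -0.5774, -0.5774, 0.0000).
r_{13} = q_1·w_3 = 1.1547.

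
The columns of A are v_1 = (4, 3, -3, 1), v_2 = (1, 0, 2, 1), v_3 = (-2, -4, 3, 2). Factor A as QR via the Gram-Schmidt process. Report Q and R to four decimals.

Q = [[0.6761, 0.4560, 0.0399], [0.5071, 0.0351, -0.6390], [-0.5071, 0.7834, -0.3594], [0.1690, 0.4209, 0.6789]], R = [[5.9161, -0.1690, -4.5638], [0.0000, 2.4437, 2.1397], [0.0000, 0.0000, 2.7556]]

v_1 = (4, 3, -3, 1); ‖v_1‖ = 5.9161, so q_1 = (0.6761, 0.5071, -0.5071, 0.1690).
q_1·v_2 = 0.6761·1 + 0.5071·0 + (-0.5071)·2 + 0.1690·1 = -0.1690.
u_2 = v_2 + 0.1690·q_1 = (1.1143, 0.0857, 1.9143, 1.0286).
‖u_2‖ = 2.4437, so q_2 = (0.4560, 0.0351, 0.7834, 0.4209).
q_1·v_3 = 0.6761·(-2) + 0.5071·(-4) + (-0.5071)·3 + 0.1690·2 = -4.5638; q_2·v_3 = 0.4560·(-2) + 0.0351·(-4) + 0.7834·3 + 0.4209·2 = 2.1397.
u_3 = v_3 + 4.5638·q_1 − 2.1397·q_2 = (0.1100, -1.7608, -0.9904, 1.8708).
‖u_3‖ = 2.7556, so q_3 = (0.0399, -0.6390, -0.3594, 0.6789).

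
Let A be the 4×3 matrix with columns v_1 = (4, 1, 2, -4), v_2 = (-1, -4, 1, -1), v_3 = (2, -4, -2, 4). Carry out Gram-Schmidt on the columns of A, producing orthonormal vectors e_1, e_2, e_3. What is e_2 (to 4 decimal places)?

e_2 = (-0.1803, -0.9078, 0.2549, -0.2798)

v_1 = (4, 1, 2, -4); ‖v_1‖ = 6.0828, so e_1 = (0.6576, 0.1644, 0.3288, -0.6576).
e_1·v_2 = 0.6576·(-1) + 0.1644·(-4) + 0.3288·1 + (-0.6576)·(-1) = -0.3288.
u_2 = v_2 + 0.3288·e_1 = (-0.7838, -3.9459, 1.1081, -1.2162).
‖u_2‖ = 4.3465, so e_2 = (-0.1803, -0.9078, 0.2549, -0.2798).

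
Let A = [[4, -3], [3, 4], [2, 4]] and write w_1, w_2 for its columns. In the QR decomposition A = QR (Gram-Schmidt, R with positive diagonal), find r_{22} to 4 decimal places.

r_{22} = 6.2284

w_1 = (4, 3, 2); ‖w_1‖ = 5.3852, so e_1 = (0.7428, 0.5571, 0.3714).
e_1·w_2 = 0.7428·(-3) + 0.5571·4 + 0.3714·4 = 1.4856.
u_2 = w_2 − 1.4856·e_1 = (-4.1034, 3.1724, 3.4483).
r_{22} = ‖u_2‖ = 6.2284.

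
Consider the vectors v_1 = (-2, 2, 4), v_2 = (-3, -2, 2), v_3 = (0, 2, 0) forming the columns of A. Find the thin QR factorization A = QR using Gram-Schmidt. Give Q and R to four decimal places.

q_1 = v_1/‖v_1‖ = (-2, 2, 4)/4.8990 = (-0.4082, 0.4082, 0.8165).
r_{12} = q_1·v_2 = 2.0412.
u_2 = v_2 − 2.0412·q_1 = (-2.1667, -2.8333, 0.3333).
‖u_2‖ = 3.5824, so q_2 = (-0.6048, -0.7909, 0.0930).
r_{13} = q_1·v_3 = 0.8165; r_{23} = q_2·v_3 = -1.5818.
u_3 = v_3 − 0.8165·q_1 + 1.5818·q_2 = (-0.6234, 0.4156, -0.5195).
‖u_3‖ = 0.9117, so q_3 = (-0.6838, 0.4558, -0.5698).

Q = [[-0.4082, -0.6048, -0.6838], [0.4082, -0.7909, 0.4558], [0.8165, 0.0930, -0.5698]], R = [[4.8990, 2.0412, 0.8165], [0.0000, 3.5824, -1.5818], [0.0000, 0.0000, 0.9117]]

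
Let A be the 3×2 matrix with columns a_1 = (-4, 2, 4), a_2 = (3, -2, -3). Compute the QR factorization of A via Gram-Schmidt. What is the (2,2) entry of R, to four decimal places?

r_{22} = 0.4714

a_1 = (-4, 2, 4); ‖a_1‖ = 6.0000, so e_1 = (-0.6667, 0.3333, 0.6667).
e_1·a_2 = (-0.6667)·3 + 0.3333·(-2) + 0.6667·(-3) = -4.6667.
u_2 = a_2 + 4.6667·e_1 = (-0.1111, -0.4444, 0.1111).
r_{22} = ‖u_2‖ = 0.4714.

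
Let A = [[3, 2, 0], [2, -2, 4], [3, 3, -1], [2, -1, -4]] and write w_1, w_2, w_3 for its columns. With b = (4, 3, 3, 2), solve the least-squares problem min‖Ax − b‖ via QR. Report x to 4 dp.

x = (1.2296, -0.0649, 0.1283)

q_1 = w_1/‖w_1‖ = (3, 2, 3, 2)/5.0990 = (0.5883, 0.3922, 0.5883, 0.3922).
r_{12} = q_1·w_2 = 1.7650.
u_2 = w_2 − 1.7650·q_1 = (0.9615, -2.6923, 1.9615, -1.6923).
‖u_2‖ = 3.8581, so q_2 = (0.2492, -0.6978, 0.5084, -0.4386).
r_{13} = q_1·w_3 = -0.5883; r_{23} = q_2·w_3 = -1.5452.
u_3 = w_3 + 0.5883·q_1 + 1.5452·q_2 = (0.7313, 3.1525, 0.1318, -4.4470).
‖u_3‖ = 5.5015, so q_3 = (0.1329, 0.5730, 0.0240, -0.8083).
Qᵀb = (6.0796, -0.4486, 0.7059).
Back-substitute: x_3 = 0.7059/5.5015 = 0.1283.
x_2 = (-0.4486 + 1.5452·0.1283)/3.8581 = -0.0649.
x_1 = (6.0796 − 1.7650·(-0.0649) + 0.5883·0.1283)/5.0990 = 1.2296.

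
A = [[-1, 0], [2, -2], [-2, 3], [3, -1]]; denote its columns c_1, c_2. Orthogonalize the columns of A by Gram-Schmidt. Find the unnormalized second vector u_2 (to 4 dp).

u_2 = (-0.7222, -0.5556, 1.5556, 1.1667)

c_1 = (-1, 2, -2, 3); ‖c_1‖ = 4.2426, so q_1 = (-0.2357, 0.4714, -0.4714, 0.7071).
q_1·c_2 = (-0.2357)·0 + 0.4714·(-2) + (-0.4714)·3 + 0.7071·(-1) = -3.0641.
u_2 = c_2 + 3.0641·q_1 = (-0.7222, -0.5556, 1.5556, 1.1667).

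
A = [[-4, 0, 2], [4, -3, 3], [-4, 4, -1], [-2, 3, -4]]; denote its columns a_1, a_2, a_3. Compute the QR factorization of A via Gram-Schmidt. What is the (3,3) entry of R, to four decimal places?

r_{33} = 2.6679

q_1 = a_1/‖a_1‖ = (-4, 4, -4, -2)/7.2111 = (-0.5547, 0.5547, -0.5547, -0.2774).
r_{12} = q_1·a_2 = -4.7150.
u_2 = a_2 + 4.7150·q_1 = (-2.6154, -0.3846, 1.3846, 1.6923).
‖u_2‖ = 3.4306, so q_2 = (-0.7624, -0.1121, 0.4036, 0.4933).
r_{13} = q_1·a_3 = 2.2188; r_{23} = q_2·a_3 = -4.2378.
u_3 = a_3 − 2.2188·q_1 + 4.2378·q_2 = (0.0000, 1.2941, 1.9412, -1.2941).
r_{33} = ‖u_3‖ = 2.6679.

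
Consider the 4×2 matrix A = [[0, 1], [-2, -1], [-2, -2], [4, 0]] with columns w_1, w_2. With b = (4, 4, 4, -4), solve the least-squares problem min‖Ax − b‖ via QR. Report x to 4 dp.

x = (-1.3333, 0.0000)

q_1 = w_1/‖w_1‖ = (0, -2, -2, 4)/4.8990 = (0.0000, -0.4082, -0.4082, 0.8165).
r_{12} = q_1·w_2 = 1.2247.
u_2 = w_2 − 1.2247·q_1 = (1.0000, -0.5000, -1.5000, -1.0000).
‖u_2‖ = 2.1213, so q_2 = (0.4714, -0.2357, -0.7071, -0.4714).
Qᵀb = (-6.5320, 0.0000).
Back-substitute: x_2 = 0.0000/2.1213 = 0.0000.
x_1 = (-6.5320 − 1.2247·0.0000)/4.8990 = -1.3333.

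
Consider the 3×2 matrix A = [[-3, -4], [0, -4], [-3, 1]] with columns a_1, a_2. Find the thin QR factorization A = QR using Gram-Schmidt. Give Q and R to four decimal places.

Q = [[-0.7071, -0.4683], [0.0000, -0.7493], [-0.7071, 0.4683]], R = [[4.2426, 2.1213], [0.0000, 5.3385]]

a_1 = (-3, 0, -3); ‖a_1‖ = 4.2426, so e_1 = (-0.7071, 0.0000, -0.7071).
e_1·a_2 = (-0.7071)·(-4) + 0.0000·(-4) + (-0.7071)·1 = 2.1213.
u_2 = a_2 − 2.1213·e_1 = (-2.5000, -4.0000, 2.5000).
‖u_2‖ = 5.3385, so e_2 = (-0.4683, -0.7493, 0.4683).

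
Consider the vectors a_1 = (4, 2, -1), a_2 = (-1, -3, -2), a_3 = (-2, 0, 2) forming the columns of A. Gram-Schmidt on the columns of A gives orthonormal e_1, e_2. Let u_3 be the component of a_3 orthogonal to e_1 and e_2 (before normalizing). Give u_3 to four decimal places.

u_3 = (0.1826, -0.2348, 0.2609)

e_1 = a_1/‖a_1‖ = (4, 2, -1)/4.5826 = (0.8729, 0.4364, -0.2182).
r_{12} = e_1·a_2 = -1.7457.
u_2 = a_2 + 1.7457·e_1 = (0.5238, -2.2381, -2.3810).
‖u_2‖ = 3.3094, so e_2 = (0.1583, -0.6763, -0.7194).
r_{13} = e_1·a_3 = -2.1822; r_{23} = e_2·a_3 = -1.7554.
u_3 = a_3 + 2.1822·e_1 + 1.7554·e_2 = (0.1826, -0.2348, 0.2609).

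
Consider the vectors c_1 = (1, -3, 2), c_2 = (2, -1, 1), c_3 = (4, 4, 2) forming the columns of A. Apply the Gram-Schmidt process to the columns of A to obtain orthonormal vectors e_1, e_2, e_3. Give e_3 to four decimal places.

e_3 = (-0.1690, 0.5071, 0.8452)

c_1 = (1, -3, 2); ‖c_1‖ = 3.7417, so e_1 = (0.2673, -0.8018, 0.5345).
e_1·c_2 = 0.2673·2 + (-0.8018)·(-1) + 0.5345·1 = 1.8708.
u_2 = c_2 − 1.8708·e_1 = (1.5000, 0.5000, 0.0000).
‖u_2‖ = 1.5811, so e_2 = (0.9487, 0.3162, 0.0000).
e_1·c_3 = 0.2673·4 + (-0.8018)·4 + 0.5345·2 = -1.0690; e_2·c_3 = 0.9487·4 + 0.3162·4 + 0.0000·2 = 5.0596.
u_3 = c_3 + 1.0690·e_1 − 5.0596·e_2 = (-0.5143, 1.5429, 2.5714).
‖u_3‖ = 3.0426, so e_3 = (-0.1690, 0.5071, 0.8452).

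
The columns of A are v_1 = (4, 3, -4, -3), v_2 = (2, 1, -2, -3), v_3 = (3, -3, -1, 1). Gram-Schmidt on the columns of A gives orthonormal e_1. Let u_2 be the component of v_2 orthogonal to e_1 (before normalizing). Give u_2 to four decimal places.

v_1 = (4, 3, -4, -3); ‖v_1‖ = 7.0711, so e_1 = (0.5657, 0.4243, -0.5657, -0.4243).
e_1·v_2 = 0.5657·2 + 0.4243·1 + (-0.5657)·(-2) + (-0.4243)·(-3) = 3.9598.
u_2 = v_2 − 3.9598·e_1 = (-0.2400, -0.6800, 0.2400, -1.3200).

u_2 = (-0.2400, -0.6800, 0.2400, -1.3200)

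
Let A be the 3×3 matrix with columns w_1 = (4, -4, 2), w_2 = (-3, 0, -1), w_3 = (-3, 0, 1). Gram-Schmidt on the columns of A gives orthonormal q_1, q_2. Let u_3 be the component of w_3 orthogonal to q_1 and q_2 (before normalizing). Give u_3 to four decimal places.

w_1 = (4, -4, 2); ‖w_1‖ = 6.0000, so q_1 = (0.6667, -0.6667, 0.3333).
q_1·w_2 = 0.6667·(-3) + (-0.6667)·0 + 0.3333·(-1) = -2.3333.
u_2 = w_2 + 2.3333·q_1 = (-1.4444, -1.5556, -0.2222).
‖u_2‖ = 2.1344, so q_2 = (-0.6768, -0.7288, -0.1041).
q_1·w_3 = 0.6667·(-3) + (-0.6667)·0 + 0.3333·1 = -1.6667; q_2·w_3 = (-0.6768)·(-3) + (-0.7288)·0 + (-0.1041)·1 = 1.9261.
u_3 = w_3 + 1.6667·q_1 − 1.9261·q_2 = (-0.5854, 0.2927, 1.7561).

u_3 = (-0.5854, 0.2927, 1.7561)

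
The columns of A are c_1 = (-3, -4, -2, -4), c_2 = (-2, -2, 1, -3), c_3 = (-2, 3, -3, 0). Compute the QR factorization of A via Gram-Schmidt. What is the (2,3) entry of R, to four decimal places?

r_{23} = -2.1926

q_1 = c_1/‖c_1‖ = (-3, -4, -2, -4)/6.7082 = (-0.4472, -0.5963, -0.2981, -0.5963).
r_{12} = q_1·c_2 = 3.5777.
u_2 = c_2 − 3.5777·q_1 = (-0.4000, 0.1333, 2.0667, -0.8667).
‖u_2‖ = 2.2804, so q_2 = (-0.1754, 0.0585, 0.9063, -0.3801).
r_{23} = q_2·c_3 = -2.1926.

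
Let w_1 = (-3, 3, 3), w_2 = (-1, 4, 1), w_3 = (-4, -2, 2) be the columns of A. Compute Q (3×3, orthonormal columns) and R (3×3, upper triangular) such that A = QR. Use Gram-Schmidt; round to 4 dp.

w_1 = (-3, 3, 3); ‖w_1‖ = 5.1962, so q_1 = (-0.5774, 0.5774, 0.5774).
q_1·w_2 = (-0.5774)·(-1) + 0.5774·4 + 0.5774·1 = 3.4641.
u_2 = w_2 − 3.4641·q_1 = (1.0000, 2.0000, -1.0000).
‖u_2‖ = 2.4495, so q_2 = (0.4082, 0.8165, -0.4082).
q_1·w_3 = (-0.5774)·(-4) + 0.5774·(-2) + 0.5774·2 = 2.3094; q_2·w_3 = 0.4082·(-4) + 0.8165·(-2) + (-0.4082)·2 = -4.0825.
u_3 = w_3 − 2.3094·q_1 + 4.0825·q_2 = (-1.0000, 0.0000, -1.0000).
‖u_3‖ = 1.4142, so q_3 = (-0.7071, 0.0000, -0.7071).

Q = [[-0.5774, 0.4082, -0.7071], [0.5774, 0.8165, 0.0000], [0.5774, -0.4082, -0.7071]], R = [[5.1962, 3.4641, 2.3094], [0.0000, 2.4495, -4.0825], [0.0000, 0.0000, 1.4142]]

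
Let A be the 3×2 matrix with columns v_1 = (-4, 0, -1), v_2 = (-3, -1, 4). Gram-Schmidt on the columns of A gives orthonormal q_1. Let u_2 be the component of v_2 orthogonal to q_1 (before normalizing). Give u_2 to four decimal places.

q_1 = v_1/‖v_1‖ = (-4, 0, -1)/4.1231 = (-0.9701, 0.0000, -0.2425).
r_{12} = q_1·v_2 = 1.9403.
u_2 = v_2 − 1.9403·q_1 = (-1.1176, -1.0000, 4.4706).

u_2 = (-1.1176, -1.0000, 4.4706)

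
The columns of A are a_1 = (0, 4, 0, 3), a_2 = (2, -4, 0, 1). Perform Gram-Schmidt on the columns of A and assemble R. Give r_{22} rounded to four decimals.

r_{22} = 3.7736

q_1 = a_1/‖a_1‖ = (0, 4, 0, 3)/5.0000 = (0.0000, 0.8000, 0.0000, 0.6000).
r_{12} = q_1·a_2 = -2.6000.
u_2 = a_2 + 2.6000·q_1 = (2.0000, -1.9200, 0.0000, 2.5600).
r_{22} = ‖u_2‖ = 3.7736.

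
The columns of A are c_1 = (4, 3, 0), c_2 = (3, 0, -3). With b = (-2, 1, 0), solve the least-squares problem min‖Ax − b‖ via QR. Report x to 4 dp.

c_1 = (4, 3, 0); ‖c_1‖ = 5.0000, so e_1 = (0.8000, 0.6000, 0.0000).
e_1·c_2 = 0.8000·3 + 0.6000·0 + 0.0000·(-3) = 2.4000.
u_2 = c_2 − 2.4000·e_1 = (1.0800, -1.4400, -3.0000).
‖u_2‖ = 3.4986, so e_2 = (0.3087, -0.4116, -0.8575).
Qᵀb = (-1.0000, -1.0290).
Back-substitute: x_2 = -1.0290/3.4986 = -0.2941.
x_1 = (-1.0000 − 2.4000·(-0.2941))/5.0000 = -0.0588.

x = (-0.0588, -0.2941)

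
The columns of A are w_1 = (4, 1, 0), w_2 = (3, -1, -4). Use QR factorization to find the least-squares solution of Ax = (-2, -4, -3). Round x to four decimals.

w_1 = (4, 1, 0); ‖w_1‖ = 4.1231, so q_1 = (0.9701, 0.2425, 0.0000).
q_1·w_2 = 0.9701·3 + 0.2425·(-1) + 0.0000·(-4) = 2.6679.
u_2 = w_2 − 2.6679·q_1 = (0.4118, -1.6471, -4.0000).
‖u_2‖ = 4.3454, so q_2 = (0.0948, -0.3790, -0.9205).
Qᵀb = (-2.9104, 4.0882).
Back-substitute: x_2 = 4.0882/4.3454 = 0.9408.
x_1 = (-2.9104 − 2.6679·0.9408)/4.1231 = -1.3146.

x = (-1.3146, 0.9408)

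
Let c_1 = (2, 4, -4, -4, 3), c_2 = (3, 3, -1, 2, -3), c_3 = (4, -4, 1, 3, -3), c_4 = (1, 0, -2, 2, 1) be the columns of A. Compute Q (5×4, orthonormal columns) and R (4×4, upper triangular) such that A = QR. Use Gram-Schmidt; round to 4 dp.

q_1 = c_1/‖c_1‖ = (2, 4, -4, -4, 3)/7.8102 = (0.2561, 0.5121, -0.5121, -0.5121, 0.3841).
r_{12} = q_1·c_2 = 0.6402.
u_2 = c_2 − 0.6402·q_1 = (2.8361, 2.6721, -0.6721, 2.3279, -3.2459).
‖u_2‖ = 5.6205, so q_2 = (0.5046, 0.4754, -0.1196, 0.4142, -0.5775).
r_{13} = q_1·c_3 = -4.2252; r_{23} = q_2·c_3 = 2.9721.
u_3 = c_3 + 4.2252·q_1 − 2.9721·q_2 = (3.5823, -3.2491, -0.8085, -0.3949, 0.3394).
‖u_3‖ = 4.9309, so q_3 = (0.7265, -0.6589, -0.1640, -0.0801, 0.0688).
r_{14} = q_1·c_4 = 0.6402; r_{24} = q_2·c_4 = 0.9946; r_{34} = q_3·c_4 = 0.9631.
u_4 = c_4 − 0.6402·q_1 − 0.9946·q_2 − 0.9631·q_3 = (-0.3655, -0.1661, -1.3953, 1.9931, 1.2622).
‖u_4‖ = 2.7701, so q_4 = (-0.1319, -0.0600, -0.5037, 0.7195, 0.4557).

Q = [[0.2561, 0.5046, 0.7265, -0.1319], [0.5121, 0.4754, -0.6589, -0.0600], [-0.5121, -0.1196, -0.1640, -0.5037], [-0.5121, 0.4142, -0.0801, 0.7195], [0.3841, -0.5775, 0.0688, 0.4557]], R = [[7.8102, 0.6402, -4.2252, 0.6402], [0.0000, 5.6205, 2.9721, 0.9946], [0.0000, 0.0000, 4.9309, 0.9631], [0.0000, 0.0000, 0.0000, 2.7701]]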